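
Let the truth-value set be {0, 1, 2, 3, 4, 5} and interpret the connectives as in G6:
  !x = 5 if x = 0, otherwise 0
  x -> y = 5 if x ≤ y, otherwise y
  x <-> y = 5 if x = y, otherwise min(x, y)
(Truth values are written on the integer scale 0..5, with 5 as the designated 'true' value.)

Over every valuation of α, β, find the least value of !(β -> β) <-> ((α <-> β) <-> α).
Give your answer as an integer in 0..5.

0

Take α = 0, β = 1:
β -> β = 1 -> 1 = 5
!(β -> β) = !5 = 0
α <-> β = 0 <-> 1 = 0
(α <-> β) <-> α = 0 <-> 0 = 5
!(β -> β) <-> ((α <-> β) <-> α) = 0 <-> 5 = 0
No assignment yields a value below 0, so this is the minimum.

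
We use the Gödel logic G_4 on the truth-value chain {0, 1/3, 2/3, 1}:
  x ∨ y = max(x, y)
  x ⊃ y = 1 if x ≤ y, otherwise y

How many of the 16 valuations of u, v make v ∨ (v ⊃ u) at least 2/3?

u = 0, v = 0 ↦ 1  ≥
u = 0, v = 1/3 ↦ 1/3  <
u = 0, v = 2/3 ↦ 2/3  ≥
u = 0, v = 1 ↦ 1  ≥
u = 1/3, v = 0 ↦ 1  ≥
u = 1/3, v = 1/3 ↦ 1  ≥
u = 1/3, v = 2/3 ↦ 2/3  ≥
u = 1/3, v = 1 ↦ 1  ≥
u = 2/3, v = 0 ↦ 1  ≥
u = 2/3, v = 1/3 ↦ 1  ≥
u = 2/3, v = 2/3 ↦ 1  ≥
u = 2/3, v = 1 ↦ 1  ≥
u = 1, v = 0 ↦ 1  ≥
u = 1, v = 1/3 ↦ 1  ≥
u = 1, v = 2/3 ↦ 1  ≥
u = 1, v = 1 ↦ 1  ≥
So 15 of the 16 assignments meet the threshold.

15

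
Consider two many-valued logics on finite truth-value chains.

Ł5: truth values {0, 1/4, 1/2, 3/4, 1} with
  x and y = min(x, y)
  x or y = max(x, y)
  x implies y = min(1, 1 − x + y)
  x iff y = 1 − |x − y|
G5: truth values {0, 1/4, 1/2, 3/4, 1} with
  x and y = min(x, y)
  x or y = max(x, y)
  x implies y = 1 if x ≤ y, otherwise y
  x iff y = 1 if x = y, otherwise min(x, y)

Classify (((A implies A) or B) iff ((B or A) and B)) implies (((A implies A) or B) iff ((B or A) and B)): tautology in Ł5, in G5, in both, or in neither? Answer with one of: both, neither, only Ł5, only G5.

In Ł5: every assignment gives 1 — tautology.
In G5: every assignment gives 1 — tautology.

both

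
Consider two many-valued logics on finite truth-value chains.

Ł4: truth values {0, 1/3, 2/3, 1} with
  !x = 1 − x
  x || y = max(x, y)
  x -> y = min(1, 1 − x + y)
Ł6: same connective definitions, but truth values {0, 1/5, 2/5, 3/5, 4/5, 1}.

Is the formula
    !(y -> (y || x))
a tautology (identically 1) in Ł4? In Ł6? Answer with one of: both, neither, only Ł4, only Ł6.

In Ł4: at x = 0, y = 0 the value is 0 — not a tautology.
In Ł6: at x = 0, y = 0 the value is 0 — not a tautology.

neither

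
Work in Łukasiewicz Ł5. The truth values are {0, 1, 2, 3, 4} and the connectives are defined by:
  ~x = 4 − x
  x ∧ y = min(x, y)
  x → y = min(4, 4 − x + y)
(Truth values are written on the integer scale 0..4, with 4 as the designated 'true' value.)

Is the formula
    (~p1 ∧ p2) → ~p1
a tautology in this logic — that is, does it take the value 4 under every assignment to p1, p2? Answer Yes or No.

At p1 = 3, p2 = 2, for instance:
~p1 = ~3 = 1
~p1 ∧ p2 = 1 ∧ 2 = 1
(~p1 ∧ p2) → ~p1 = 1 → 1 = 4
and checking the remaining 24 assignments likewise gives ≥ 4 in every case.

Yes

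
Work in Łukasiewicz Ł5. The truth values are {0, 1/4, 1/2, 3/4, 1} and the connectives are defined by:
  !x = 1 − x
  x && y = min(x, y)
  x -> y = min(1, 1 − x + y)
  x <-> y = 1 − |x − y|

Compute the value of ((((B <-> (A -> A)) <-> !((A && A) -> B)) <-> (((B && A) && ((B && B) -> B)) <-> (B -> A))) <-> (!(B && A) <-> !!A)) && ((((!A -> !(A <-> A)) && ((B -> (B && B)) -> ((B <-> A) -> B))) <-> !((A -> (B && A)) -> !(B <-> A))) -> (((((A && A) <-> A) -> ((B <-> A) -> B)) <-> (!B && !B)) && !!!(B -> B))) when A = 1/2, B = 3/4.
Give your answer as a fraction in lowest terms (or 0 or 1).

A -> A = 1/2 -> 1/2 = 1
B <-> (A -> A) = 3/4 <-> 1 = 3/4
A && A = 1/2 && 1/2 = 1/2
(A && A) -> B = 1/2 -> 3/4 = 1
!((A && A) -> B) = !1 = 0
(B <-> (A -> A)) <-> !((A && A) -> B) = 3/4 <-> 0 = 1/4
B && A = 3/4 && 1/2 = 1/2
B && B = 3/4 && 3/4 = 3/4
(B && B) -> B = 3/4 -> 3/4 = 1
(B && A) && ((B && B) -> B) = 1/2 && 1 = 1/2
B -> A = 3/4 -> 1/2 = 3/4
((B && A) && ((B && B) -> B)) <-> (B -> A) = 1/2 <-> 3/4 = 3/4
((B <-> (A -> A)) <-> !((A && A) -> B)) <-> (((B && A) && ((B && B) -> B)) <-> (B -> A)) = 1/4 <-> 3/4 = 1/2
B && A = 3/4 && 1/2 = 1/2
!(B && A) = !1/2 = 1/2
!A = !1/2 = 1/2
!!A = !1/2 = 1/2
!(B && A) <-> !!A = 1/2 <-> 1/2 = 1
(((B <-> (A -> A)) <-> !((A && A) -> B)) <-> (((B && A) && ((B && B) -> B)) <-> (B -> A))) <-> (!(B && A) <-> !!A) = 1/2 <-> 1 = 1/2
!A = !1/2 = 1/2
A <-> A = 1/2 <-> 1/2 = 1
!(A <-> A) = !1 = 0
!A -> !(A <-> A) = 1/2 -> 0 = 1/2
B && B = 3/4 && 3/4 = 3/4
B -> (B && B) = 3/4 -> 3/4 = 1
B <-> A = 3/4 <-> 1/2 = 3/4
(B <-> A) -> B = 3/4 -> 3/4 = 1
(B -> (B && B)) -> ((B <-> A) -> B) = 1 -> 1 = 1
(!A -> !(A <-> A)) && ((B -> (B && B)) -> ((B <-> A) -> B)) = 1/2 && 1 = 1/2
B && A = 3/4 && 1/2 = 1/2
A -> (B && A) = 1/2 -> 1/2 = 1
B <-> A = 3/4 <-> 1/2 = 3/4
!(B <-> A) = !3/4 = 1/4
(A -> (B && A)) -> !(B <-> A) = 1 -> 1/4 = 1/4
!((A -> (B && A)) -> !(B <-> A)) = !1/4 = 3/4
((!A -> !(A <-> A)) && ((B -> (B && B)) -> ((B <-> A) -> B))) <-> !((A -> (B && A)) -> !(B <-> A)) = 1/2 <-> 3/4 = 3/4
A && A = 1/2 && 1/2 = 1/2
(A && A) <-> A = 1/2 <-> 1/2 = 1
B <-> A = 3/4 <-> 1/2 = 3/4
(B <-> A) -> B = 3/4 -> 3/4 = 1
((A && A) <-> A) -> ((B <-> A) -> B) = 1 -> 1 = 1
!B = !3/4 = 1/4
!B = !3/4 = 1/4
!B && !B = 1/4 && 1/4 = 1/4
(((A && A) <-> A) -> ((B <-> A) -> B)) <-> (!B && !B) = 1 <-> 1/4 = 1/4
B -> B = 3/4 -> 3/4 = 1
!(B -> B) = !1 = 0
!!(B -> B) = !0 = 1
!!!(B -> B) = !1 = 0
((((A && A) <-> A) -> ((B <-> A) -> B)) <-> (!B && !B)) && !!!(B -> B) = 1/4 && 0 = 0
(((!A -> !(A <-> A)) && ((B -> (B && B)) -> ((B <-> A) -> B))) <-> !((A -> (B && A)) -> !(B <-> A))) -> (((((A && A) <-> A) -> ((B <-> A) -> B)) <-> (!B && !B)) && !!!(B -> B)) = 3/4 -> 0 = 1/4
((((B <-> (A -> A)) <-> !((A && A) -> B)) <-> (((B && A) && ((B && B) -> B)) <-> (B -> A))) <-> (!(B && A) <-> !!A)) && ((((!A -> !(A <-> A)) && ((B -> (B && B)) -> ((B <-> A) -> B))) <-> !((A -> (B && A)) -> !(B <-> A))) -> (((((A && A) <-> A) -> ((B <-> A) -> B)) <-> (!B && !B)) && !!!(B -> B))) = 1/2 && 1/4 = 1/4

1/4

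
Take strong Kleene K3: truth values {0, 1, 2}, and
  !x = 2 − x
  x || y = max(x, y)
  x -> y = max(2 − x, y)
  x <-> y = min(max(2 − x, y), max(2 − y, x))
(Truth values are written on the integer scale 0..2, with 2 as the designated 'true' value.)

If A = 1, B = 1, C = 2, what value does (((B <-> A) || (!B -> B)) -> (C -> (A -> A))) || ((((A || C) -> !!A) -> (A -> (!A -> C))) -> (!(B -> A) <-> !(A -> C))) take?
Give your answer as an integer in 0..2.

1

B <-> A = 1 <-> 1 = 1
!B = !1 = 1
!B -> B = 1 -> 1 = 1
(B <-> A) || (!B -> B) = 1 || 1 = 1
A -> A = 1 -> 1 = 1
C -> (A -> A) = 2 -> 1 = 1
((B <-> A) || (!B -> B)) -> (C -> (A -> A)) = 1 -> 1 = 1
A || C = 1 || 2 = 2
!A = !1 = 1
!!A = !1 = 1
(A || C) -> !!A = 2 -> 1 = 1
!A = !1 = 1
!A -> C = 1 -> 2 = 2
A -> (!A -> C) = 1 -> 2 = 2
((A || C) -> !!A) -> (A -> (!A -> C)) = 1 -> 2 = 2
B -> A = 1 -> 1 = 1
!(B -> A) = !1 = 1
A -> C = 1 -> 2 = 2
!(A -> C) = !2 = 0
!(B -> A) <-> !(A -> C) = 1 <-> 0 = 1
(((A || C) -> !!A) -> (A -> (!A -> C))) -> (!(B -> A) <-> !(A -> C)) = 2 -> 1 = 1
(((B <-> A) || (!B -> B)) -> (C -> (A -> A))) || ((((A || C) -> !!A) -> (A -> (!A -> C))) -> (!(B -> A) <-> !(A -> C))) = 1 || 1 = 1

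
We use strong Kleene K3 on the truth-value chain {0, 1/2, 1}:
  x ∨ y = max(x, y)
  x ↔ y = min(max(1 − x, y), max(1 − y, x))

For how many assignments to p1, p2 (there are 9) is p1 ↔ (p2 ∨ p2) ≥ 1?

2

p1 = 0, p2 = 0 ↦ 1  ≥
p1 = 0, p2 = 1/2 ↦ 1/2  <
p1 = 0, p2 = 1 ↦ 0  <
p1 = 1/2, p2 = 0 ↦ 1/2  <
p1 = 1/2, p2 = 1/2 ↦ 1/2  <
p1 = 1/2, p2 = 1 ↦ 1/2  <
p1 = 1, p2 = 0 ↦ 0  <
p1 = 1, p2 = 1/2 ↦ 1/2  <
p1 = 1, p2 = 1 ↦ 1  ≥
So 2 of the 9 assignments meet the threshold.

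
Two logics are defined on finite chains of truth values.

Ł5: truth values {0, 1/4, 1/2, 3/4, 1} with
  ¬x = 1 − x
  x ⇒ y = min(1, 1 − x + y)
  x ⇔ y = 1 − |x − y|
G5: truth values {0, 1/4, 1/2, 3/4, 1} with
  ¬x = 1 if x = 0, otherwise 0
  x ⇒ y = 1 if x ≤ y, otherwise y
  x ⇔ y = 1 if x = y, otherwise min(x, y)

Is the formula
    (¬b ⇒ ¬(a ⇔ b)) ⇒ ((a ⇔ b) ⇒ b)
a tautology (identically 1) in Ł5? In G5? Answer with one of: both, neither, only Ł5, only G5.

only Ł5

In Ł5: every assignment gives 1 — tautology.
In G5: at a = 1/4, b = 1/4 the value is 1/4 — not a tautology.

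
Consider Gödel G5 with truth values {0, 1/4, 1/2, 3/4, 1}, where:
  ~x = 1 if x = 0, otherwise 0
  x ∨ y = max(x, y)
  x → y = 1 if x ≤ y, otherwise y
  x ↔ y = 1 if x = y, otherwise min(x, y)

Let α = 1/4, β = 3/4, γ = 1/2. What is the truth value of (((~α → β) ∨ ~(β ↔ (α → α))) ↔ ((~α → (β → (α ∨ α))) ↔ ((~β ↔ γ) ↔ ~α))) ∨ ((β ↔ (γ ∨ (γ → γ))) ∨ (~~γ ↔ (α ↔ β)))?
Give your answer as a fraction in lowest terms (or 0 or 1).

1

~α = ~1/4 = 0
~α → β = 0 → 3/4 = 1
α → α = 1/4 → 1/4 = 1
β ↔ (α → α) = 3/4 ↔ 1 = 3/4
~(β ↔ (α → α)) = ~3/4 = 0
(~α → β) ∨ ~(β ↔ (α → α)) = 1 ∨ 0 = 1
~α = ~1/4 = 0
α ∨ α = 1/4 ∨ 1/4 = 1/4
β → (α ∨ α) = 3/4 → 1/4 = 1/4
~α → (β → (α ∨ α)) = 0 → 1/4 = 1
~β = ~3/4 = 0
~β ↔ γ = 0 ↔ 1/2 = 0
~α = ~1/4 = 0
(~β ↔ γ) ↔ ~α = 0 ↔ 0 = 1
(~α → (β → (α ∨ α))) ↔ ((~β ↔ γ) ↔ ~α) = 1 ↔ 1 = 1
((~α → β) ∨ ~(β ↔ (α → α))) ↔ ((~α → (β → (α ∨ α))) ↔ ((~β ↔ γ) ↔ ~α)) = 1 ↔ 1 = 1
γ → γ = 1/2 → 1/2 = 1
γ ∨ (γ → γ) = 1/2 ∨ 1 = 1
β ↔ (γ ∨ (γ → γ)) = 3/4 ↔ 1 = 3/4
~γ = ~1/2 = 0
~~γ = ~0 = 1
α ↔ β = 1/4 ↔ 3/4 = 1/4
~~γ ↔ (α ↔ β) = 1 ↔ 1/4 = 1/4
(β ↔ (γ ∨ (γ → γ))) ∨ (~~γ ↔ (α ↔ β)) = 3/4 ∨ 1/4 = 3/4
(((~α → β) ∨ ~(β ↔ (α → α))) ↔ ((~α → (β → (α ∨ α))) ↔ ((~β ↔ γ) ↔ ~α))) ∨ ((β ↔ (γ ∨ (γ → γ))) ∨ (~~γ ↔ (α ↔ β))) = 1 ∨ 3/4 = 1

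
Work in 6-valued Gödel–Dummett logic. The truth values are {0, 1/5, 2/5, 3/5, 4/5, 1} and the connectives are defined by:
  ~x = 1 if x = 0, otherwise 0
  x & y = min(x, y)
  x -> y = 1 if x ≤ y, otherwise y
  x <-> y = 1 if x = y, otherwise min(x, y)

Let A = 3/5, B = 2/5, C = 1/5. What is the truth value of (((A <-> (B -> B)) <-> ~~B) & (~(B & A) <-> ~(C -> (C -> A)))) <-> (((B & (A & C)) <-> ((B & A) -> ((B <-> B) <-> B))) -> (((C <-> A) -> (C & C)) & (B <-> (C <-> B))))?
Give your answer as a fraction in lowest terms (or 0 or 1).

3/5

B -> B = 2/5 -> 2/5 = 1
A <-> (B -> B) = 3/5 <-> 1 = 3/5
~B = ~2/5 = 0
~~B = ~0 = 1
(A <-> (B -> B)) <-> ~~B = 3/5 <-> 1 = 3/5
B & A = 2/5 & 3/5 = 2/5
~(B & A) = ~2/5 = 0
C -> A = 1/5 -> 3/5 = 1
C -> (C -> A) = 1/5 -> 1 = 1
~(C -> (C -> A)) = ~1 = 0
~(B & A) <-> ~(C -> (C -> A)) = 0 <-> 0 = 1
((A <-> (B -> B)) <-> ~~B) & (~(B & A) <-> ~(C -> (C -> A))) = 3/5 & 1 = 3/5
A & C = 3/5 & 1/5 = 1/5
B & (A & C) = 2/5 & 1/5 = 1/5
B & A = 2/5 & 3/5 = 2/5
B <-> B = 2/5 <-> 2/5 = 1
(B <-> B) <-> B = 1 <-> 2/5 = 2/5
(B & A) -> ((B <-> B) <-> B) = 2/5 -> 2/5 = 1
(B & (A & C)) <-> ((B & A) -> ((B <-> B) <-> B)) = 1/5 <-> 1 = 1/5
C <-> A = 1/5 <-> 3/5 = 1/5
C & C = 1/5 & 1/5 = 1/5
(C <-> A) -> (C & C) = 1/5 -> 1/5 = 1
C <-> B = 1/5 <-> 2/5 = 1/5
B <-> (C <-> B) = 2/5 <-> 1/5 = 1/5
((C <-> A) -> (C & C)) & (B <-> (C <-> B)) = 1 & 1/5 = 1/5
((B & (A & C)) <-> ((B & A) -> ((B <-> B) <-> B))) -> (((C <-> A) -> (C & C)) & (B <-> (C <-> B))) = 1/5 -> 1/5 = 1
(((A <-> (B -> B)) <-> ~~B) & (~(B & A) <-> ~(C -> (C -> A)))) <-> (((B & (A & C)) <-> ((B & A) -> ((B <-> B) <-> B))) -> (((C <-> A) -> (C & C)) & (B <-> (C <-> B)))) = 3/5 <-> 1 = 3/5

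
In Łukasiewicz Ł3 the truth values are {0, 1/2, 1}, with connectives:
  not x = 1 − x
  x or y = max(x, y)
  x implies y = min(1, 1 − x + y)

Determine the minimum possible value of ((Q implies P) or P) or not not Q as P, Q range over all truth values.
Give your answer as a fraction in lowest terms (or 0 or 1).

Take P = 0, Q = 1/2:
Q implies P = 1/2 implies 0 = 1/2
(Q implies P) or P = 1/2 or 0 = 1/2
not Q = not 1/2 = 1/2
not not Q = not 1/2 = 1/2
((Q implies P) or P) or not not Q = 1/2 or 1/2 = 1/2
No assignment yields a value below 1/2, so this is the minimum.

1/2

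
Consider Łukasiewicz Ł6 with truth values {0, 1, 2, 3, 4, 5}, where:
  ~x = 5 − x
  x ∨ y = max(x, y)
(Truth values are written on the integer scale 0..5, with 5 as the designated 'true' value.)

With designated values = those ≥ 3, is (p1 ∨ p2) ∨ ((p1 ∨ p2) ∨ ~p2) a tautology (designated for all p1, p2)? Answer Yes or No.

At p1 = 5, p2 = 4, for instance:
p1 ∨ p2 = 5 ∨ 4 = 5
p1 ∨ p2 = 5 ∨ 4 = 5
~p2 = ~4 = 1
(p1 ∨ p2) ∨ ~p2 = 5 ∨ 1 = 5
(p1 ∨ p2) ∨ ((p1 ∨ p2) ∨ ~p2) = 5 ∨ 5 = 5
and checking the remaining 35 assignments likewise gives ≥ 3 in every case.

Yes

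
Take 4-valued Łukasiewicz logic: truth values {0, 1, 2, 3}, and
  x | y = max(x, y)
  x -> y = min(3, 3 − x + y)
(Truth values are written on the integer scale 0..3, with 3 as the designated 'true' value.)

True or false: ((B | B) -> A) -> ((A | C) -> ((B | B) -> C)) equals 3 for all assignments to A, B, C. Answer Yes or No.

No

Counterexample: take A = 2, B = 2, C = 0.
B | B = 2 | 2 = 2
(B | B) -> A = 2 -> 2 = 3
A | C = 2 | 0 = 2
B | B = 2 | 2 = 2
(B | B) -> C = 2 -> 0 = 1
(A | C) -> ((B | B) -> C) = 2 -> 1 = 2
((B | B) -> A) -> ((A | C) -> ((B | B) -> C)) = 3 -> 2 = 2
This gives 2 ≠ 3.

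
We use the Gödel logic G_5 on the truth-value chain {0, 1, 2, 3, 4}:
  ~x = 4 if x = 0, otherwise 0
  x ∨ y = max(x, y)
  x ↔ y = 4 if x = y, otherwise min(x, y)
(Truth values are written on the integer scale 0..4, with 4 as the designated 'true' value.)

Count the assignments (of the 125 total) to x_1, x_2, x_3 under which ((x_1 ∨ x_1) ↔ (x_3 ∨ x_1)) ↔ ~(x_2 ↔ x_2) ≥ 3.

20

value 4: 20 assignments (counts)
value 0: 105 assignments
So 20 of the 125 assignments meet the threshold.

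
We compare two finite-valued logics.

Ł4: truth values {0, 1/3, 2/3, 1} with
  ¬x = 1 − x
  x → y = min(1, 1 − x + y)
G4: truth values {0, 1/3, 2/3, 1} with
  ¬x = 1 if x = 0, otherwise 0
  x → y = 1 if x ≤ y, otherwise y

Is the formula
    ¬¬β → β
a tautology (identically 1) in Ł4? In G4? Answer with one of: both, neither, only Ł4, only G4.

In Ł4: every assignment gives 1 — tautology.
In G4: at β = 1/3 the value is 1/3 — not a tautology.

only Ł4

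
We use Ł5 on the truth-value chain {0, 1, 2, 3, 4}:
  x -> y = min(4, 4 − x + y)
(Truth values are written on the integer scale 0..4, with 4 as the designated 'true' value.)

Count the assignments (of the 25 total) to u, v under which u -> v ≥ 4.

15

value 4: 15 assignments (counts)
value 3: 4 assignments
value 2: 3 assignments
value 1: 2 assignments
value 0: 1 assignment
So 15 of the 25 assignments meet the threshold.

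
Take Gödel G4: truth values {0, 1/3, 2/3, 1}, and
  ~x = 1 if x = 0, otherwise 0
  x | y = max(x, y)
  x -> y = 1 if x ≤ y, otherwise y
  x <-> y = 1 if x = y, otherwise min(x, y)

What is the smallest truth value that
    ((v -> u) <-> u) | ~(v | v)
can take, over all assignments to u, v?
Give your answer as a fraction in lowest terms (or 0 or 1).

Take u = 1/3, v = 1/3:
v -> u = 1/3 -> 1/3 = 1
(v -> u) <-> u = 1 <-> 1/3 = 1/3
v | v = 1/3 | 1/3 = 1/3
~(v | v) = ~1/3 = 0
((v -> u) <-> u) | ~(v | v) = 1/3 | 0 = 1/3
No assignment yields a value below 1/3, so this is the minimum.

1/3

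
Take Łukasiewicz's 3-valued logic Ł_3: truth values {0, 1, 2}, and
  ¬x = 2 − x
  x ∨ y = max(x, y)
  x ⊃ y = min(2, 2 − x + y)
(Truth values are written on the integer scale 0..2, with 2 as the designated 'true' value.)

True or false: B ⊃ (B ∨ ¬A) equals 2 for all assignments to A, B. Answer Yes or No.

Yes

A = 0, B = 0 ↦ 2
A = 0, B = 1 ↦ 2
A = 0, B = 2 ↦ 2
A = 1, B = 0 ↦ 2
A = 1, B = 1 ↦ 2
A = 1, B = 2 ↦ 2
A = 2, B = 0 ↦ 2
A = 2, B = 1 ↦ 2
A = 2, B = 2 ↦ 2
Every assignment gives a value ≥ 2.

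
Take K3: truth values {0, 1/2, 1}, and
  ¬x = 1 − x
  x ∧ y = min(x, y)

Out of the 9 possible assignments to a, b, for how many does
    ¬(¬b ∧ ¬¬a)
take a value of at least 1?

5

a = 0, b = 0 ↦ 1  ≥
a = 0, b = 1/2 ↦ 1  ≥
a = 0, b = 1 ↦ 1  ≥
a = 1/2, b = 0 ↦ 1/2  <
a = 1/2, b = 1/2 ↦ 1/2  <
a = 1/2, b = 1 ↦ 1  ≥
a = 1, b = 0 ↦ 0  <
a = 1, b = 1/2 ↦ 1/2  <
a = 1, b = 1 ↦ 1  ≥
So 5 of the 9 assignments meet the threshold.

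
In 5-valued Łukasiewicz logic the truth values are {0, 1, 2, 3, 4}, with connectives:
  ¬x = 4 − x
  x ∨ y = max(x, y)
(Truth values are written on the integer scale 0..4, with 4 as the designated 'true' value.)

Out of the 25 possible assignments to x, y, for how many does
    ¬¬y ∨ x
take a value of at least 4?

value 4: 9 assignments (counts)
value 3: 7 assignments
value 2: 5 assignments
value 1: 3 assignments
value 0: 1 assignment
So 9 of the 25 assignments meet the threshold.

9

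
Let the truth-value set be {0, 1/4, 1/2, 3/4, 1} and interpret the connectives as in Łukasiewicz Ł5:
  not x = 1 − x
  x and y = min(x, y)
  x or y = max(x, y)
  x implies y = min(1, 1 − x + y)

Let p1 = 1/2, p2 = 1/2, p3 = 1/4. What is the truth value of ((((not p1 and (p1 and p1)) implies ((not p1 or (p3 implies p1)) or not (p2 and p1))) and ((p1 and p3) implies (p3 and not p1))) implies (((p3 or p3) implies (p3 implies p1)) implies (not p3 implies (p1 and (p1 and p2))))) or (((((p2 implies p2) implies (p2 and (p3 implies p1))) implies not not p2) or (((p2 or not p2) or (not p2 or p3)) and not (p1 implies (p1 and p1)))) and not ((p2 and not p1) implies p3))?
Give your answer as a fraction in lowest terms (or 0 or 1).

not p1 = not 1/2 = 1/2
p1 and p1 = 1/2 and 1/2 = 1/2
not p1 and (p1 and p1) = 1/2 and 1/2 = 1/2
not p1 = not 1/2 = 1/2
p3 implies p1 = 1/4 implies 1/2 = 1
not p1 or (p3 implies p1) = 1/2 or 1 = 1
p2 and p1 = 1/2 and 1/2 = 1/2
not (p2 and p1) = not 1/2 = 1/2
(not p1 or (p3 implies p1)) or not (p2 and p1) = 1 or 1/2 = 1
(not p1 and (p1 and p1)) implies ((not p1 or (p3 implies p1)) or not (p2 and p1)) = 1/2 implies 1 = 1
p1 and p3 = 1/2 and 1/4 = 1/4
not p1 = not 1/2 = 1/2
p3 and not p1 = 1/4 and 1/2 = 1/4
(p1 and p3) implies (p3 and not p1) = 1/4 implies 1/4 = 1
((not p1 and (p1 and p1)) implies ((not p1 or (p3 implies p1)) or not (p2 and p1))) and ((p1 and p3) implies (p3 and not p1)) = 1 and 1 = 1
p3 or p3 = 1/4 or 1/4 = 1/4
p3 implies p1 = 1/4 implies 1/2 = 1
(p3 or p3) implies (p3 implies p1) = 1/4 implies 1 = 1
not p3 = not 1/4 = 3/4
p1 and p2 = 1/2 and 1/2 = 1/2
p1 and (p1 and p2) = 1/2 and 1/2 = 1/2
not p3 implies (p1 and (p1 and p2)) = 3/4 implies 1/2 = 3/4
((p3 or p3) implies (p3 implies p1)) implies (not p3 implies (p1 and (p1 and p2))) = 1 implies 3/4 = 3/4
(((not p1 and (p1 and p1)) implies ((not p1 or (p3 implies p1)) or not (p2 and p1))) and ((p1 and p3) implies (p3 and not p1))) implies (((p3 or p3) implies (p3 implies p1)) implies (not p3 implies (p1 and (p1 and p2)))) = 1 implies 3/4 = 3/4
p2 implies p2 = 1/2 implies 1/2 = 1
p3 implies p1 = 1/4 implies 1/2 = 1
p2 and (p3 implies p1) = 1/2 and 1 = 1/2
(p2 implies p2) implies (p2 and (p3 implies p1)) = 1 implies 1/2 = 1/2
not p2 = not 1/2 = 1/2
not not p2 = not 1/2 = 1/2
((p2 implies p2) implies (p2 and (p3 implies p1))) implies not not p2 = 1/2 implies 1/2 = 1
not p2 = not 1/2 = 1/2
p2 or not p2 = 1/2 or 1/2 = 1/2
not p2 = not 1/2 = 1/2
not p2 or p3 = 1/2 or 1/4 = 1/2
(p2 or not p2) or (not p2 or p3) = 1/2 or 1/2 = 1/2
p1 and p1 = 1/2 and 1/2 = 1/2
p1 implies (p1 and p1) = 1/2 implies 1/2 = 1
not (p1 implies (p1 and p1)) = not 1 = 0
((p2 or not p2) or (not p2 or p3)) and not (p1 implies (p1 and p1)) = 1/2 and 0 = 0
(((p2 implies p2) implies (p2 and (p3 implies p1))) implies not not p2) or (((p2 or not p2) or (not p2 or p3)) and not (p1 implies (p1 and p1))) = 1 or 0 = 1
not p1 = not 1/2 = 1/2
p2 and not p1 = 1/2 and 1/2 = 1/2
(p2 and not p1) implies p3 = 1/2 implies 1/4 = 3/4
not ((p2 and not p1) implies p3) = not 3/4 = 1/4
((((p2 implies p2) implies (p2 and (p3 implies p1))) implies not not p2) or (((p2 or not p2) or (not p2 or p3)) and not (p1 implies (p1 and p1)))) and not ((p2 and not p1) implies p3) = 1 and 1/4 = 1/4
((((not p1 and (p1 and p1)) implies ((not p1 or (p3 implies p1)) or not (p2 and p1))) and ((p1 and p3) implies (p3 and not p1))) implies (((p3 or p3) implies (p3 implies p1)) implies (not p3 implies (p1 and (p1 and p2))))) or (((((p2 implies p2) implies (p2 and (p3 implies p1))) implies not not p2) or (((p2 or not p2) or (not p2 or p3)) and not (p1 implies (p1 and p1)))) and not ((p2 and not p1) implies p3)) = 3/4 or 1/4 = 3/4

3/4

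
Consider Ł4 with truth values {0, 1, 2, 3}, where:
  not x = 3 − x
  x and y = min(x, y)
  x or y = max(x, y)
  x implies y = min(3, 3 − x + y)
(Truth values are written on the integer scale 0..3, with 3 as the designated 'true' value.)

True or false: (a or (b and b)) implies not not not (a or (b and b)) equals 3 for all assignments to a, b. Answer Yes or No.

No

Counterexample: take a = 0, b = 2.
b and b = 2 and 2 = 2
a or (b and b) = 0 or 2 = 2
b and b = 2 and 2 = 2
a or (b and b) = 0 or 2 = 2
not (a or (b and b)) = not 2 = 1
not not (a or (b and b)) = not 1 = 2
not not not (a or (b and b)) = not 2 = 1
(a or (b and b)) implies not not not (a or (b and b)) = 2 implies 1 = 2
This gives 2 ≠ 3.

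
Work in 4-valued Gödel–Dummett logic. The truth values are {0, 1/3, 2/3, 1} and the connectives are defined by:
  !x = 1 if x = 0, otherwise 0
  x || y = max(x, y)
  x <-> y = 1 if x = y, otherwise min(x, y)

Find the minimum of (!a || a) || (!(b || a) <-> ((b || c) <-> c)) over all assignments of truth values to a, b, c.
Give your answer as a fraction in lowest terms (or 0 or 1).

1/3

Take a = 1/3, b = 0, c = 0:
!a = !1/3 = 0
!a || a = 0 || 1/3 = 1/3
b || a = 0 || 1/3 = 1/3
!(b || a) = !1/3 = 0
b || c = 0 || 0 = 0
(b || c) <-> c = 0 <-> 0 = 1
!(b || a) <-> ((b || c) <-> c) = 0 <-> 1 = 0
(!a || a) || (!(b || a) <-> ((b || c) <-> c)) = 1/3 || 0 = 1/3
No assignment yields a value below 1/3, so this is the minimum.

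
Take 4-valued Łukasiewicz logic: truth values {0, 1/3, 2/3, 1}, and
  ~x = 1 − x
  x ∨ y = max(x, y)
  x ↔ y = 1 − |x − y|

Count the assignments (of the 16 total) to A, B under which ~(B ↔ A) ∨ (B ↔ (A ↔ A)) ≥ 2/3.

A = 0, B = 0 ↦ 0  <
A = 0, B = 1/3 ↦ 1/3  <
A = 0, B = 2/3 ↦ 2/3  ≥
A = 0, B = 1 ↦ 1  ≥
A = 1/3, B = 0 ↦ 1/3  <
A = 1/3, B = 1/3 ↦ 1/3  <
A = 1/3, B = 2/3 ↦ 2/3  ≥
A = 1/3, B = 1 ↦ 1  ≥
A = 2/3, B = 0 ↦ 2/3  ≥
A = 2/3, B = 1/3 ↦ 1/3  <
A = 2/3, B = 2/3 ↦ 2/3  ≥
A = 2/3, B = 1 ↦ 1  ≥
A = 1, B = 0 ↦ 1  ≥
A = 1, B = 1/3 ↦ 2/3  ≥
A = 1, B = 2/3 ↦ 2/3  ≥
A = 1, B = 1 ↦ 1  ≥
So 11 of the 16 assignments meet the threshold.

11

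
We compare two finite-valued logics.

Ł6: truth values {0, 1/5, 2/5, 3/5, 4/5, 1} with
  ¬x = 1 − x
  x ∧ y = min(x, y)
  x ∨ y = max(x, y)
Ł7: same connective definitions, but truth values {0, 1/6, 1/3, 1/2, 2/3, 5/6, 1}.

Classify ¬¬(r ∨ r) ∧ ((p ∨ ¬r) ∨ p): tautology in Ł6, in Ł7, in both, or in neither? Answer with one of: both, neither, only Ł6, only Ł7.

In Ł6: at p = 0, r = 0 the value is 0 — not a tautology.
In Ł7: at p = 0, r = 0 the value is 0 — not a tautology.

neither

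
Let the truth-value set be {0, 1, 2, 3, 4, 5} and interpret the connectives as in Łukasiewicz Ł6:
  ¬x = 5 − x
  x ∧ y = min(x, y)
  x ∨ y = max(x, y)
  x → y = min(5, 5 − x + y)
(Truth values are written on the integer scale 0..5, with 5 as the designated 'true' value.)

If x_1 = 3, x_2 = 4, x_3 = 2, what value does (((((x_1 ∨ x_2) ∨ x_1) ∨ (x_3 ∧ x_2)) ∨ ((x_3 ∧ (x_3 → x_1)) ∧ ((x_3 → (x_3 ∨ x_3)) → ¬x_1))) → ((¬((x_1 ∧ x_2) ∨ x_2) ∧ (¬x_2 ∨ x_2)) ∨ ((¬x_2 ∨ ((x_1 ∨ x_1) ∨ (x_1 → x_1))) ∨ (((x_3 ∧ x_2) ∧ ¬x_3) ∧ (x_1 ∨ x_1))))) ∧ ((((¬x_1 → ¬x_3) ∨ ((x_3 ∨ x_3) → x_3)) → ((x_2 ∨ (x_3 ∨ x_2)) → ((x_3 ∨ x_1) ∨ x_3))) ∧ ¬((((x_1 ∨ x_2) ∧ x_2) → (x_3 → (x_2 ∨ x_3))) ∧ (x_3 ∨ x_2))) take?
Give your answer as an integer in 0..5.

x_1 ∨ x_2 = 3 ∨ 4 = 4
(x_1 ∨ x_2) ∨ x_1 = 4 ∨ 3 = 4
x_3 ∧ x_2 = 2 ∧ 4 = 2
((x_1 ∨ x_2) ∨ x_1) ∨ (x_3 ∧ x_2) = 4 ∨ 2 = 4
x_3 → x_1 = 2 → 3 = 5
x_3 ∧ (x_3 → x_1) = 2 ∧ 5 = 2
x_3 ∨ x_3 = 2 ∨ 2 = 2
x_3 → (x_3 ∨ x_3) = 2 → 2 = 5
¬x_1 = ¬3 = 2
(x_3 → (x_3 ∨ x_3)) → ¬x_1 = 5 → 2 = 2
(x_3 ∧ (x_3 → x_1)) ∧ ((x_3 → (x_3 ∨ x_3)) → ¬x_1) = 2 ∧ 2 = 2
(((x_1 ∨ x_2) ∨ x_1) ∨ (x_3 ∧ x_2)) ∨ ((x_3 ∧ (x_3 → x_1)) ∧ ((x_3 → (x_3 ∨ x_3)) → ¬x_1)) = 4 ∨ 2 = 4
x_1 ∧ x_2 = 3 ∧ 4 = 3
(x_1 ∧ x_2) ∨ x_2 = 3 ∨ 4 = 4
¬((x_1 ∧ x_2) ∨ x_2) = ¬4 = 1
¬x_2 = ¬4 = 1
¬x_2 ∨ x_2 = 1 ∨ 4 = 4
¬((x_1 ∧ x_2) ∨ x_2) ∧ (¬x_2 ∨ x_2) = 1 ∧ 4 = 1
¬x_2 = ¬4 = 1
x_1 ∨ x_1 = 3 ∨ 3 = 3
x_1 → x_1 = 3 → 3 = 5
(x_1 ∨ x_1) ∨ (x_1 → x_1) = 3 ∨ 5 = 5
¬x_2 ∨ ((x_1 ∨ x_1) ∨ (x_1 → x_1)) = 1 ∨ 5 = 5
x_3 ∧ x_2 = 2 ∧ 4 = 2
¬x_3 = ¬2 = 3
(x_3 ∧ x_2) ∧ ¬x_3 = 2 ∧ 3 = 2
x_1 ∨ x_1 = 3 ∨ 3 = 3
((x_3 ∧ x_2) ∧ ¬x_3) ∧ (x_1 ∨ x_1) = 2 ∧ 3 = 2
(¬x_2 ∨ ((x_1 ∨ x_1) ∨ (x_1 → x_1))) ∨ (((x_3 ∧ x_2) ∧ ¬x_3) ∧ (x_1 ∨ x_1)) = 5 ∨ 2 = 5
(¬((x_1 ∧ x_2) ∨ x_2) ∧ (¬x_2 ∨ x_2)) ∨ ((¬x_2 ∨ ((x_1 ∨ x_1) ∨ (x_1 → x_1))) ∨ (((x_3 ∧ x_2) ∧ ¬x_3) ∧ (x_1 ∨ x_1))) = 1 ∨ 5 = 5
((((x_1 ∨ x_2) ∨ x_1) ∨ (x_3 ∧ x_2)) ∨ ((x_3 ∧ (x_3 → x_1)) ∧ ((x_3 → (x_3 ∨ x_3)) → ¬x_1))) → ((¬((x_1 ∧ x_2) ∨ x_2) ∧ (¬x_2 ∨ x_2)) ∨ ((¬x_2 ∨ ((x_1 ∨ x_1) ∨ (x_1 → x_1))) ∨ (((x_3 ∧ x_2) ∧ ¬x_3) ∧ (x_1 ∨ x_1)))) = 4 → 5 = 5
¬x_1 = ¬3 = 2
¬x_3 = ¬2 = 3
¬x_1 → ¬x_3 = 2 → 3 = 5
x_3 ∨ x_3 = 2 ∨ 2 = 2
(x_3 ∨ x_3) → x_3 = 2 → 2 = 5
(¬x_1 → ¬x_3) ∨ ((x_3 ∨ x_3) → x_3) = 5 ∨ 5 = 5
x_3 ∨ x_2 = 2 ∨ 4 = 4
x_2 ∨ (x_3 ∨ x_2) = 4 ∨ 4 = 4
x_3 ∨ x_1 = 2 ∨ 3 = 3
(x_3 ∨ x_1) ∨ x_3 = 3 ∨ 2 = 3
(x_2 ∨ (x_3 ∨ x_2)) → ((x_3 ∨ x_1) ∨ x_3) = 4 → 3 = 4
((¬x_1 → ¬x_3) ∨ ((x_3 ∨ x_3) → x_3)) → ((x_2 ∨ (x_3 ∨ x_2)) → ((x_3 ∨ x_1) ∨ x_3)) = 5 → 4 = 4
x_1 ∨ x_2 = 3 ∨ 4 = 4
(x_1 ∨ x_2) ∧ x_2 = 4 ∧ 4 = 4
x_2 ∨ x_3 = 4 ∨ 2 = 4
x_3 → (x_2 ∨ x_3) = 2 → 4 = 5
((x_1 ∨ x_2) ∧ x_2) → (x_3 → (x_2 ∨ x_3)) = 4 → 5 = 5
x_3 ∨ x_2 = 2 ∨ 4 = 4
(((x_1 ∨ x_2) ∧ x_2) → (x_3 → (x_2 ∨ x_3))) ∧ (x_3 ∨ x_2) = 5 ∧ 4 = 4
¬((((x_1 ∨ x_2) ∧ x_2) → (x_3 → (x_2 ∨ x_3))) ∧ (x_3 ∨ x_2)) = ¬4 = 1
(((¬x_1 → ¬x_3) ∨ ((x_3 ∨ x_3) → x_3)) → ((x_2 ∨ (x_3 ∨ x_2)) → ((x_3 ∨ x_1) ∨ x_3))) ∧ ¬((((x_1 ∨ x_2) ∧ x_2) → (x_3 → (x_2 ∨ x_3))) ∧ (x_3 ∨ x_2)) = 4 ∧ 1 = 1
(((((x_1 ∨ x_2) ∨ x_1) ∨ (x_3 ∧ x_2)) ∨ ((x_3 ∧ (x_3 → x_1)) ∧ ((x_3 → (x_3 ∨ x_3)) → ¬x_1))) → ((¬((x_1 ∧ x_2) ∨ x_2) ∧ (¬x_2 ∨ x_2)) ∨ ((¬x_2 ∨ ((x_1 ∨ x_1) ∨ (x_1 → x_1))) ∨ (((x_3 ∧ x_2) ∧ ¬x_3) ∧ (x_1 ∨ x_1))))) ∧ ((((¬x_1 → ¬x_3) ∨ ((x_3 ∨ x_3) → x_3)) → ((x_2 ∨ (x_3 ∨ x_2)) → ((x_3 ∨ x_1) ∨ x_3))) ∧ ¬((((x_1 ∨ x_2) ∧ x_2) → (x_3 → (x_2 ∨ x_3))) ∧ (x_3 ∨ x_2))) = 5 ∧ 1 = 1

1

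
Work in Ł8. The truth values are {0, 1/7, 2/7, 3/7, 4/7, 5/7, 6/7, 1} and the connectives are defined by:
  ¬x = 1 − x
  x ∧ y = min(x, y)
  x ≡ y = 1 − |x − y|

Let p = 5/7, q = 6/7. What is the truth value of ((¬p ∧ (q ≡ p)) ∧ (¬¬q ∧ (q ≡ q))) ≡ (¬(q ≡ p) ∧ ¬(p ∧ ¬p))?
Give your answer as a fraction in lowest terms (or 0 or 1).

¬p = ¬5/7 = 2/7
q ≡ p = 6/7 ≡ 5/7 = 6/7
¬p ∧ (q ≡ p) = 2/7 ∧ 6/7 = 2/7
¬q = ¬6/7 = 1/7
¬¬q = ¬1/7 = 6/7
q ≡ q = 6/7 ≡ 6/7 = 1
¬¬q ∧ (q ≡ q) = 6/7 ∧ 1 = 6/7
(¬p ∧ (q ≡ p)) ∧ (¬¬q ∧ (q ≡ q)) = 2/7 ∧ 6/7 = 2/7
q ≡ p = 6/7 ≡ 5/7 = 6/7
¬(q ≡ p) = ¬6/7 = 1/7
¬p = ¬5/7 = 2/7
p ∧ ¬p = 5/7 ∧ 2/7 = 2/7
¬(p ∧ ¬p) = ¬2/7 = 5/7
¬(q ≡ p) ∧ ¬(p ∧ ¬p) = 1/7 ∧ 5/7 = 1/7
((¬p ∧ (q ≡ p)) ∧ (¬¬q ∧ (q ≡ q))) ≡ (¬(q ≡ p) ∧ ¬(p ∧ ¬p)) = 2/7 ≡ 1/7 = 6/7

6/7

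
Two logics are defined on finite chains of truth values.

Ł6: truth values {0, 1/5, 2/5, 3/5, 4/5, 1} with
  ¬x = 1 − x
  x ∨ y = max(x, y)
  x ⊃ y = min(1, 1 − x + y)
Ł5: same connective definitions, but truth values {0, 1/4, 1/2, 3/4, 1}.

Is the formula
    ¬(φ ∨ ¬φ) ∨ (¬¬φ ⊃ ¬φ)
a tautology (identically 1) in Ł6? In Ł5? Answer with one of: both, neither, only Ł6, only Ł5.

neither

In Ł6: at φ = 3/5 the value is 4/5 — not a tautology.
In Ł5: at φ = 3/4 the value is 1/2 — not a tautology.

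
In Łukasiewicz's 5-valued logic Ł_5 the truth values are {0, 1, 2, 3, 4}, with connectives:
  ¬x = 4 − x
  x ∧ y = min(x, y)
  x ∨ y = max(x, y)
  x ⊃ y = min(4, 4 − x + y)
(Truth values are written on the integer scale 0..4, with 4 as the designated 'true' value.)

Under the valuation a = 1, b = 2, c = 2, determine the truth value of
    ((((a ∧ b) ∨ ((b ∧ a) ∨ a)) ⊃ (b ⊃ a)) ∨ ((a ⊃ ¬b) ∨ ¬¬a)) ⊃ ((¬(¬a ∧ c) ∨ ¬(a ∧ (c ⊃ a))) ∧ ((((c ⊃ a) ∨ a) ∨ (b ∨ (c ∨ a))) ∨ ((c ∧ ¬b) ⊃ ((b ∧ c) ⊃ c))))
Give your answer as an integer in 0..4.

3

a ∧ b = 1 ∧ 2 = 1
b ∧ a = 2 ∧ 1 = 1
(b ∧ a) ∨ a = 1 ∨ 1 = 1
(a ∧ b) ∨ ((b ∧ a) ∨ a) = 1 ∨ 1 = 1
b ⊃ a = 2 ⊃ 1 = 3
((a ∧ b) ∨ ((b ∧ a) ∨ a)) ⊃ (b ⊃ a) = 1 ⊃ 3 = 4
¬b = ¬2 = 2
a ⊃ ¬b = 1 ⊃ 2 = 4
¬a = ¬1 = 3
¬¬a = ¬3 = 1
(a ⊃ ¬b) ∨ ¬¬a = 4 ∨ 1 = 4
(((a ∧ b) ∨ ((b ∧ a) ∨ a)) ⊃ (b ⊃ a)) ∨ ((a ⊃ ¬b) ∨ ¬¬a) = 4 ∨ 4 = 4
¬a = ¬1 = 3
¬a ∧ c = 3 ∧ 2 = 2
¬(¬a ∧ c) = ¬2 = 2
c ⊃ a = 2 ⊃ 1 = 3
a ∧ (c ⊃ a) = 1 ∧ 3 = 1
¬(a ∧ (c ⊃ a)) = ¬1 = 3
¬(¬a ∧ c) ∨ ¬(a ∧ (c ⊃ a)) = 2 ∨ 3 = 3
c ⊃ a = 2 ⊃ 1 = 3
(c ⊃ a) ∨ a = 3 ∨ 1 = 3
c ∨ a = 2 ∨ 1 = 2
b ∨ (c ∨ a) = 2 ∨ 2 = 2
((c ⊃ a) ∨ a) ∨ (b ∨ (c ∨ a)) = 3 ∨ 2 = 3
¬b = ¬2 = 2
c ∧ ¬b = 2 ∧ 2 = 2
b ∧ c = 2 ∧ 2 = 2
(b ∧ c) ⊃ c = 2 ⊃ 2 = 4
(c ∧ ¬b) ⊃ ((b ∧ c) ⊃ c) = 2 ⊃ 4 = 4
(((c ⊃ a) ∨ a) ∨ (b ∨ (c ∨ a))) ∨ ((c ∧ ¬b) ⊃ ((b ∧ c) ⊃ c)) = 3 ∨ 4 = 4
(¬(¬a ∧ c) ∨ ¬(a ∧ (c ⊃ a))) ∧ ((((c ⊃ a) ∨ a) ∨ (b ∨ (c ∨ a))) ∨ ((c ∧ ¬b) ⊃ ((b ∧ c) ⊃ c))) = 3 ∧ 4 = 3
((((a ∧ b) ∨ ((b ∧ a) ∨ a)) ⊃ (b ⊃ a)) ∨ ((a ⊃ ¬b) ∨ ¬¬a)) ⊃ ((¬(¬a ∧ c) ∨ ¬(a ∧ (c ⊃ a))) ∧ ((((c ⊃ a) ∨ a) ∨ (b ∨ (c ∨ a))) ∨ ((c ∧ ¬b) ⊃ ((b ∧ c) ⊃ c)))) = 4 ⊃ 3 = 3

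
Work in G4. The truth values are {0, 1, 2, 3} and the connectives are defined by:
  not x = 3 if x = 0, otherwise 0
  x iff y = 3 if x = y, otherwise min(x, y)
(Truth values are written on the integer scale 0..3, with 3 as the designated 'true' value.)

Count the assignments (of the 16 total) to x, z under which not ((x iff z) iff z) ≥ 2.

4

x = 0, z = 0 ↦ 3  ≥
x = 0, z = 1 ↦ 3  ≥
x = 0, z = 2 ↦ 3  ≥
x = 0, z = 3 ↦ 3  ≥
x = 1, z = 0 ↦ 0  <
x = 1, z = 1 ↦ 0  <
x = 1, z = 2 ↦ 0  <
x = 1, z = 3 ↦ 0  <
x = 2, z = 0 ↦ 0  <
x = 2, z = 1 ↦ 0  <
x = 2, z = 2 ↦ 0  <
x = 2, z = 3 ↦ 0  <
x = 3, z = 0 ↦ 0  <
x = 3, z = 1 ↦ 0  <
x = 3, z = 2 ↦ 0  <
x = 3, z = 3 ↦ 0  <
So 4 of the 16 assignments meet the threshold.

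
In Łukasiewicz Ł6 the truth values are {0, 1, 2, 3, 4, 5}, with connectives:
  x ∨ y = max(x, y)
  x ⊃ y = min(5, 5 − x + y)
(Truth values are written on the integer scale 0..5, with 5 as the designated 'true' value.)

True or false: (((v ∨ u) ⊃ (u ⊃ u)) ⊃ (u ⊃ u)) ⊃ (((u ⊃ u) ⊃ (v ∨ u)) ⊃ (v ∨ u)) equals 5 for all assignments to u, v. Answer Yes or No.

Yes

At u = 1, v = 2, for instance:
v ∨ u = 2 ∨ 1 = 2
u ⊃ u = 1 ⊃ 1 = 5
(v ∨ u) ⊃ (u ⊃ u) = 2 ⊃ 5 = 5
((v ∨ u) ⊃ (u ⊃ u)) ⊃ (u ⊃ u) = 5 ⊃ 5 = 5
(u ⊃ u) ⊃ (v ∨ u) = 5 ⊃ 2 = 2
((u ⊃ u) ⊃ (v ∨ u)) ⊃ (v ∨ u) = 2 ⊃ 2 = 5
(((v ∨ u) ⊃ (u ⊃ u)) ⊃ (u ⊃ u)) ⊃ (((u ⊃ u) ⊃ (v ∨ u)) ⊃ (v ∨ u)) = 5 ⊃ 5 = 5
and checking the remaining 35 assignments likewise gives ≥ 5 in every case.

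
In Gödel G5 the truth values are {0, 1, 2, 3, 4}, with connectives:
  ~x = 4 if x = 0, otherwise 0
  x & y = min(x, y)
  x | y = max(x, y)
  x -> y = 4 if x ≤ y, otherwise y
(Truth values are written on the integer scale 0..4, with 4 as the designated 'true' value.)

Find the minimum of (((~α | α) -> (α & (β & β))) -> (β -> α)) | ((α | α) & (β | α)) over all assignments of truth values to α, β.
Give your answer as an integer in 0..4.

1

Take α = 1, β = 2:
~α = ~1 = 0
~α | α = 0 | 1 = 1
β & β = 2 & 2 = 2
α & (β & β) = 1 & 2 = 1
(~α | α) -> (α & (β & β)) = 1 -> 1 = 4
β -> α = 2 -> 1 = 1
((~α | α) -> (α & (β & β))) -> (β -> α) = 4 -> 1 = 1
α | α = 1 | 1 = 1
β | α = 2 | 1 = 2
(α | α) & (β | α) = 1 & 2 = 1
(((~α | α) -> (α & (β & β))) -> (β -> α)) | ((α | α) & (β | α)) = 1 | 1 = 1
No assignment yields a value below 1, so this is the minimum.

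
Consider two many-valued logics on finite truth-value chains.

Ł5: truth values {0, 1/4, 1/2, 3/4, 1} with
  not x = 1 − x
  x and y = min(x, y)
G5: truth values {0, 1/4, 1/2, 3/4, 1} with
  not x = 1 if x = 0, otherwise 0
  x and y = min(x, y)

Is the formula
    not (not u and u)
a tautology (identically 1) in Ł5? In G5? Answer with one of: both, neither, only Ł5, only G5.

In Ł5: at u = 1/4 the value is 3/4 — not a tautology.
In G5: every assignment gives 1 — tautology.

only G5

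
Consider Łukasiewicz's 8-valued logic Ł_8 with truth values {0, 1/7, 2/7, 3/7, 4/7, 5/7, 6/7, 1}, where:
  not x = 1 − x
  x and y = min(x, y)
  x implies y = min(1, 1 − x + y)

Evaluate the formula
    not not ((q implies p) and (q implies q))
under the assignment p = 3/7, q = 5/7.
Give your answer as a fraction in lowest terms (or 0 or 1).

5/7

q implies p = 5/7 implies 3/7 = 5/7
q implies q = 5/7 implies 5/7 = 1
(q implies p) and (q implies q) = 5/7 and 1 = 5/7
not ((q implies p) and (q implies q)) = not 5/7 = 2/7
not not ((q implies p) and (q implies q)) = not 2/7 = 5/7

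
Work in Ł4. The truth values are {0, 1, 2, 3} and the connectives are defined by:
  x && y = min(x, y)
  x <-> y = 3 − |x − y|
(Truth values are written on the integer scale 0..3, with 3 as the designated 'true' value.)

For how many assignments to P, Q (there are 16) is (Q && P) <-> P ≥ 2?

P = 0, Q = 0 ↦ 3  ≥
P = 0, Q = 1 ↦ 3  ≥
P = 0, Q = 2 ↦ 3  ≥
P = 0, Q = 3 ↦ 3  ≥
P = 1, Q = 0 ↦ 2  ≥
P = 1, Q = 1 ↦ 3  ≥
P = 1, Q = 2 ↦ 3  ≥
P = 1, Q = 3 ↦ 3  ≥
P = 2, Q = 0 ↦ 1  <
P = 2, Q = 1 ↦ 2  ≥
P = 2, Q = 2 ↦ 3  ≥
P = 2, Q = 3 ↦ 3  ≥
P = 3, Q = 0 ↦ 0  <
P = 3, Q = 1 ↦ 1  <
P = 3, Q = 2 ↦ 2  ≥
P = 3, Q = 3 ↦ 3  ≥
So 13 of the 16 assignments meet the threshold.

13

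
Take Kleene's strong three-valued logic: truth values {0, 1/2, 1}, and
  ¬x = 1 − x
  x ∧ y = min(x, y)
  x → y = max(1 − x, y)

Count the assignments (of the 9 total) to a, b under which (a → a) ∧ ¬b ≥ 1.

2

a = 0, b = 0 ↦ 1  ≥
a = 0, b = 1/2 ↦ 1/2  <
a = 0, b = 1 ↦ 0  <
a = 1/2, b = 0 ↦ 1/2  <
a = 1/2, b = 1/2 ↦ 1/2  <
a = 1/2, b = 1 ↦ 0  <
a = 1, b = 0 ↦ 1  ≥
a = 1, b = 1/2 ↦ 1/2  <
a = 1, b = 1 ↦ 0  <
So 2 of the 9 assignments meet the threshold.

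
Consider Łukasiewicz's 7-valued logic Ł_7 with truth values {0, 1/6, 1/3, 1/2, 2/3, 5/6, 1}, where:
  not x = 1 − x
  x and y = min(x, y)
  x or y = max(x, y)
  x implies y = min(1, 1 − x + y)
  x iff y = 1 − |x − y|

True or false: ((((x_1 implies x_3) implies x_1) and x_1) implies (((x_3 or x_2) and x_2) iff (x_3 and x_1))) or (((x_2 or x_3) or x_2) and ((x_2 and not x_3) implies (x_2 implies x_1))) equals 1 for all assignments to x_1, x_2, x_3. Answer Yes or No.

Counterexample: take x_1 = 1/6, x_2 = 1, x_3 = 0.
x_1 implies x_3 = 1/6 implies 0 = 5/6
(x_1 implies x_3) implies x_1 = 5/6 implies 1/6 = 1/3
((x_1 implies x_3) implies x_1) and x_1 = 1/3 and 1/6 = 1/6
x_3 or x_2 = 0 or 1 = 1
(x_3 or x_2) and x_2 = 1 and 1 = 1
x_3 and x_1 = 0 and 1/6 = 0
((x_3 or x_2) and x_2) iff (x_3 and x_1) = 1 iff 0 = 0
(((x_1 implies x_3) implies x_1) and x_1) implies (((x_3 or x_2) and x_2) iff (x_3 and x_1)) = 1/6 implies 0 = 5/6
x_2 or x_3 = 1 or 0 = 1
(x_2 or x_3) or x_2 = 1 or 1 = 1
not x_3 = not 0 = 1
x_2 and not x_3 = 1 and 1 = 1
x_2 implies x_1 = 1 implies 1/6 = 1/6
(x_2 and not x_3) implies (x_2 implies x_1) = 1 implies 1/6 = 1/6
((x_2 or x_3) or x_2) and ((x_2 and not x_3) implies (x_2 implies x_1)) = 1 and 1/6 = 1/6
((((x_1 implies x_3) implies x_1) and x_1) implies (((x_3 or x_2) and x_2) iff (x_3 and x_1))) or (((x_2 or x_3) or x_2) and ((x_2 and not x_3) implies (x_2 implies x_1))) = 5/6 or 1/6 = 5/6
This gives 5/6 ≠ 1.

No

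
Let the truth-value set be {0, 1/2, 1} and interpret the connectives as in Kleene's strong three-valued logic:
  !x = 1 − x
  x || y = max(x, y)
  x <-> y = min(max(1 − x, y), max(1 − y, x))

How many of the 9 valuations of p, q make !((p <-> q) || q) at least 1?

1

p = 0, q = 0 ↦ 0  <
p = 0, q = 1/2 ↦ 1/2  <
p = 0, q = 1 ↦ 0  <
p = 1/2, q = 0 ↦ 1/2  <
p = 1/2, q = 1/2 ↦ 1/2  <
p = 1/2, q = 1 ↦ 0  <
p = 1, q = 0 ↦ 1  ≥
p = 1, q = 1/2 ↦ 1/2  <
p = 1, q = 1 ↦ 0  <
So 1 of the 9 assignments meets the threshold.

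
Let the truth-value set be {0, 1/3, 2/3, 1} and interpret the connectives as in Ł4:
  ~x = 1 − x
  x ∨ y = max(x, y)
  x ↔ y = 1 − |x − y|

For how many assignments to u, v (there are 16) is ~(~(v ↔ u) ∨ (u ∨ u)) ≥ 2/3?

5

u = 0, v = 0 ↦ 1  ≥
u = 0, v = 1/3 ↦ 2/3  ≥
u = 0, v = 2/3 ↦ 1/3  <
u = 0, v = 1 ↦ 0  <
u = 1/3, v = 0 ↦ 2/3  ≥
u = 1/3, v = 1/3 ↦ 2/3  ≥
u = 1/3, v = 2/3 ↦ 2/3  ≥
u = 1/3, v = 1 ↦ 1/3  <
u = 2/3, v = 0 ↦ 1/3  <
u = 2/3, v = 1/3 ↦ 1/3  <
u = 2/3, v = 2/3 ↦ 1/3  <
u = 2/3, v = 1 ↦ 1/3  <
u = 1, v = 0 ↦ 0  <
u = 1, v = 1/3 ↦ 0  <
u = 1, v = 2/3 ↦ 0  <
u = 1, v = 1 ↦ 0  <
So 5 of the 16 assignments meet the threshold.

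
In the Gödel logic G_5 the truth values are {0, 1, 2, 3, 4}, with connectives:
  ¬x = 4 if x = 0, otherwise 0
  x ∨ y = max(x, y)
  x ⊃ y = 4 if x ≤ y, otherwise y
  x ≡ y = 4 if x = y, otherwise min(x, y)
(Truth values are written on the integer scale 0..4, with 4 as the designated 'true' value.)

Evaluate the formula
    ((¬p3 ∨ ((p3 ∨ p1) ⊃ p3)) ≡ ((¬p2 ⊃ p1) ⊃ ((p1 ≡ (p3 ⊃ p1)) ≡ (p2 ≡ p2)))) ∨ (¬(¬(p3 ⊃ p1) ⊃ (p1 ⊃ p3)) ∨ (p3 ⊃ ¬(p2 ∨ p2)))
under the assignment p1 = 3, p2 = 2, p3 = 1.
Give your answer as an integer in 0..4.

¬p3 = ¬1 = 0
p3 ∨ p1 = 1 ∨ 3 = 3
(p3 ∨ p1) ⊃ p3 = 3 ⊃ 1 = 1
¬p3 ∨ ((p3 ∨ p1) ⊃ p3) = 0 ∨ 1 = 1
¬p2 = ¬2 = 0
¬p2 ⊃ p1 = 0 ⊃ 3 = 4
p3 ⊃ p1 = 1 ⊃ 3 = 4
p1 ≡ (p3 ⊃ p1) = 3 ≡ 4 = 3
p2 ≡ p2 = 2 ≡ 2 = 4
(p1 ≡ (p3 ⊃ p1)) ≡ (p2 ≡ p2) = 3 ≡ 4 = 3
(¬p2 ⊃ p1) ⊃ ((p1 ≡ (p3 ⊃ p1)) ≡ (p2 ≡ p2)) = 4 ⊃ 3 = 3
(¬p3 ∨ ((p3 ∨ p1) ⊃ p3)) ≡ ((¬p2 ⊃ p1) ⊃ ((p1 ≡ (p3 ⊃ p1)) ≡ (p2 ≡ p2))) = 1 ≡ 3 = 1
p3 ⊃ p1 = 1 ⊃ 3 = 4
¬(p3 ⊃ p1) = ¬4 = 0
p1 ⊃ p3 = 3 ⊃ 1 = 1
¬(p3 ⊃ p1) ⊃ (p1 ⊃ p3) = 0 ⊃ 1 = 4
¬(¬(p3 ⊃ p1) ⊃ (p1 ⊃ p3)) = ¬4 = 0
p2 ∨ p2 = 2 ∨ 2 = 2
¬(p2 ∨ p2) = ¬2 = 0
p3 ⊃ ¬(p2 ∨ p2) = 1 ⊃ 0 = 0
¬(¬(p3 ⊃ p1) ⊃ (p1 ⊃ p3)) ∨ (p3 ⊃ ¬(p2 ∨ p2)) = 0 ∨ 0 = 0
((¬p3 ∨ ((p3 ∨ p1) ⊃ p3)) ≡ ((¬p2 ⊃ p1) ⊃ ((p1 ≡ (p3 ⊃ p1)) ≡ (p2 ≡ p2)))) ∨ (¬(¬(p3 ⊃ p1) ⊃ (p1 ⊃ p3)) ∨ (p3 ⊃ ¬(p2 ∨ p2))) = 1 ∨ 0 = 1

1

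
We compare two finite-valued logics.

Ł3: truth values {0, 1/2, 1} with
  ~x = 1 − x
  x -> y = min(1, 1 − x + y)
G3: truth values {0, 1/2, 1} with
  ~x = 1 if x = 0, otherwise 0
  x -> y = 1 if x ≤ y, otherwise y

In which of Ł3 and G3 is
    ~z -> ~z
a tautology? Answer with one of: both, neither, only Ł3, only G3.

both

In Ł3: every assignment gives 1 — tautology.
In G3: every assignment gives 1 — tautology.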